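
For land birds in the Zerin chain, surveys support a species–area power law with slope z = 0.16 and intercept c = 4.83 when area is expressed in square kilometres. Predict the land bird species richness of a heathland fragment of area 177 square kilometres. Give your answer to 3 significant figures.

11.1

S = 4.83 × 177^0.16
ln S = ln 4.83 + 0.16 × ln 177 = 1.5748 + 0.16 × 5.1761 = 2.4030
S = e^2.4030 ≈ 11.06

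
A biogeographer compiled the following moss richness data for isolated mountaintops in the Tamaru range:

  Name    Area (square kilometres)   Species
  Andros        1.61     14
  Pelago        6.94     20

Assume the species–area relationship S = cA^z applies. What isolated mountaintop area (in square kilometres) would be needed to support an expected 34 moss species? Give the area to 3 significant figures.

61.0 square kilometres

z = ln(20/14) / ln(6.94/1.61) = 0.3567 / 1.4611 = 0.2441
c = 14 / 1.61^0.2441 = 14 / 1.123 = 12.46
A = (34/12.46)^(1/0.2441) ⇒ ln A = ln(2.728)/0.2441 = 4.1109
A = e^4.1109 ≈ 61 square kilometres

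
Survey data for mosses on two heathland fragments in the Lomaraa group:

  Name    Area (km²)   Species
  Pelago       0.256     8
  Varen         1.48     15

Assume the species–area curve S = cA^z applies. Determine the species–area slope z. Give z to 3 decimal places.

0.358

Taking logs: ln S = ln c + z ln A, so z = (ln S₂ − ln S₁)/(ln A₂ − ln A₁).
z = ln(15/8) / ln(1.48/0.256) = ln(1.875) / ln(5.781) = 0.6286 / 1.7546 = 0.3583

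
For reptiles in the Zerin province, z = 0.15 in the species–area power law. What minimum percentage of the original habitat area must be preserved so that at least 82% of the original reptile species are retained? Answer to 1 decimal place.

26.6%

Need (A_new/A_old)^0.15 = 0.82, so A_new/A_old = 0.82^(1/0.15) = 0.82^6.667
ln(A_new/A_old) = ln 0.82 / 0.15 = -0.1985 / 0.15 = -1.3230
A_new/A_old = e^-1.3230 ≈ 0.2663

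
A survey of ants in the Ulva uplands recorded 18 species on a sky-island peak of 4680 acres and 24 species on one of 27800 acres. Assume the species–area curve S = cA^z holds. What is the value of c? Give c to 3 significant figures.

4.60

z = ln(S₂/S₁) / ln(A₂/A₁) = ln(24/18) / ln(27800/4680) = 0.2877 / 1.7817 = 0.1615
c = S₁ / A₁^z = 18 / 4680^0.1615 = 18 / 3.914 = 4.599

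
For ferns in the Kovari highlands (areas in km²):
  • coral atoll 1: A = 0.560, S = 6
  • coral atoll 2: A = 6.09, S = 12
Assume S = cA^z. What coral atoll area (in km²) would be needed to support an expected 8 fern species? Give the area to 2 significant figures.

z = ln(12/6) / ln(6.09/0.56) = 0.6931 / 2.3865 = 0.2904
c = 6 / 0.56^0.2904 = 6 / 0.845 = 7.101
A = (8/7.101)^(1/0.2904) ⇒ ln A = ln(1.127)/0.2904 = 0.4107
A = e^0.4107 ≈ 1.508 km²

1.5 km²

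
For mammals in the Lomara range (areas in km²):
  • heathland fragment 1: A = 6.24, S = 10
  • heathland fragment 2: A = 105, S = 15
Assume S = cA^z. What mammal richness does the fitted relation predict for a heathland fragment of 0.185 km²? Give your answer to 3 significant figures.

z = ln(15/10) / ln(105/6.24) = 0.4055 / 2.8230 = 0.1436
c = 10 / 6.24^0.1436 = 10 / 1.301 = 7.688
S₃ = 7.688 × 0.185^0.1436 = 7.688 × 0.7848 ≈ 6.033

6.03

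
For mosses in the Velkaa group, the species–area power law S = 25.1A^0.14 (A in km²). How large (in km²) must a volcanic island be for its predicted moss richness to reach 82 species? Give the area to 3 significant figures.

4700 km²

82 = 25.1 × A^0.14  ⇒  A^0.14 = 82/25.1 = 3.267
ln A = ln(3.267) / 0.14 = 1.1839 / 0.14 = 8.4561
A = e^8.4561 ≈ 4704 km²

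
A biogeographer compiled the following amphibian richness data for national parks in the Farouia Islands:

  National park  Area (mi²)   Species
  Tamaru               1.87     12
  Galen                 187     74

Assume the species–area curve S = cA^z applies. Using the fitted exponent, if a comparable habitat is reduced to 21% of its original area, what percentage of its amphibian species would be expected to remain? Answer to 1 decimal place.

54.0%

z = ln(74/12) / ln(187/1.87) = 1.8192 / 4.6052 = 0.3950
S_new/S_old = (A_new/A_old)^z = 0.21^0.3950 = exp(0.3950 × -1.5606) = 0.5398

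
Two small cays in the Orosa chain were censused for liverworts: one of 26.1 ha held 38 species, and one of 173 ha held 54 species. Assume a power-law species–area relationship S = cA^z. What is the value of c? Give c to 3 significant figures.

20.7

z = ln(S₂/S₁) / ln(A₂/A₁) = ln(54/38) / ln(173/26.1) = 0.3514 / 1.8914 = 0.1858
c = S₁ / A₁^z = 38 / 26.1^0.1858 = 38 / 1.833 = 20.73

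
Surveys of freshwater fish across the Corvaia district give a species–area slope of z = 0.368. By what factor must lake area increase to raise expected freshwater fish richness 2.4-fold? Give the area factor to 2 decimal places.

(A₂/A₁)^0.368 = 2.4, so A₂/A₁ = 2.4^(1/0.368) = 2.4^2.717
ln(A₂/A₁) = ln 2.4 / 0.368 = 0.8755 / 0.368 = 2.3790
A₂/A₁ = e^2.3790 ≈ 10.79

10.79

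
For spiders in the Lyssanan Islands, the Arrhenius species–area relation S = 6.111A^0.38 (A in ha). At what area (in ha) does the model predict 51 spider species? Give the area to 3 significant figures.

266 ha

51 = 6.111 × A^0.38  ⇒  A^0.38 = 51/6.111 = 8.346
ln A = ln(8.346) / 0.38 = 2.1217 / 0.38 = 5.5835
A = e^5.5835 ≈ 266 ha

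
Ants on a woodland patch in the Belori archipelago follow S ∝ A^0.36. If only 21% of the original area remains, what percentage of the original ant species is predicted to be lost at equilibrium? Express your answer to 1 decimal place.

S_new/S_old = (A_new/A_old)^z = 0.21^0.36
= exp(0.36 × ln 0.21) = exp(0.36 × -1.5606) = exp(-0.5618) ≈ 0.5702
Fraction lost = 1 − 0.5702 = 0.4298

43.0%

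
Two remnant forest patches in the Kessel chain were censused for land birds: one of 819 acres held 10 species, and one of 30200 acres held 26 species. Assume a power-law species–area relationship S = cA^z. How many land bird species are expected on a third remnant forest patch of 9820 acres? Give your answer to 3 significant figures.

19.3

z = ln(26/10) / ln(30200/819) = 0.9555 / 3.6075 = 0.2649
c = 10 / 819^0.2649 = 10 / 5.911 = 1.692
S₃ = 1.692 × 9820^0.2649 = 1.692 × 11.41 ≈ 19.31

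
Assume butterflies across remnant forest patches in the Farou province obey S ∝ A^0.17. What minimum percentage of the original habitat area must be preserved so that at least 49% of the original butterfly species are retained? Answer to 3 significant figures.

1.51%

Need (A_new/A_old)^0.17 = 0.49, so A_new/A_old = 0.49^(1/0.17) = 0.49^5.882
ln(A_new/A_old) = ln 0.49 / 0.17 = -0.7133 / 0.17 = -4.1962
A_new/A_old = e^-4.1962 ≈ 0.01505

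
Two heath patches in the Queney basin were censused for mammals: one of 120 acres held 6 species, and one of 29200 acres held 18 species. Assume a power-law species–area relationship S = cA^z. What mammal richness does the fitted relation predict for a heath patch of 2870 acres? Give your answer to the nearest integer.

z = ln(18/6) / ln(29200/120) = 1.0986 / 5.4944 = 0.2000
c = 6 / 120^0.2000 = 6 / 2.605 = 2.304
S₃ = 2.304 × 2870^0.2000 = 2.304 × 4.914 ≈ 11.32

11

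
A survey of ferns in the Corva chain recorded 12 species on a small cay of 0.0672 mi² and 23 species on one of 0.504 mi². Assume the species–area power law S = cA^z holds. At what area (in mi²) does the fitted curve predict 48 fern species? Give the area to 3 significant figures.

z = ln(23/12) / ln(0.504/0.0672) = 0.6506 / 2.0149 = 0.3229
c = 12 / 0.0672^0.3229 = 12 / 0.4182 = 28.7
A = (48/28.7)^(1/0.3229) ⇒ ln A = ln(1.673)/0.3229 = 1.5933
A = e^1.5933 ≈ 4.92 mi²

4.92 mi²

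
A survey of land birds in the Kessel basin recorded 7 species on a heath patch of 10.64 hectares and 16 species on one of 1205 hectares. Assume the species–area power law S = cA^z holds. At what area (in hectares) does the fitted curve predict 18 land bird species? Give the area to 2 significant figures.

2400 hectares

z = ln(16/7) / ln(1205/10.64) = 0.8267 / 4.7296 = 0.1748
c = 7 / 10.64^0.1748 = 7 / 1.512 = 4.63
A = (18/4.63)^(1/0.1748) ⇒ ln A = ln(3.888)/0.1748 = 7.7681
A = e^7.7681 ≈ 2364 hectares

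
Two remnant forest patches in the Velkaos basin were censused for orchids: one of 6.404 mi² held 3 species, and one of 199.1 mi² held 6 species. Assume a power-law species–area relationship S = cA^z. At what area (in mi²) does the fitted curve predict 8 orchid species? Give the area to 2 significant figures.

830 mi²

z = ln(6/3) / ln(199.1/6.404) = 0.6931 / 3.4369 = 0.2017
c = 3 / 6.404^0.2017 = 3 / 1.454 = 2.063
A = (8/2.063)^(1/0.2017) ⇒ ln A = ln(3.878)/0.2017 = 6.7202
A = e^6.7202 ≈ 829 mi²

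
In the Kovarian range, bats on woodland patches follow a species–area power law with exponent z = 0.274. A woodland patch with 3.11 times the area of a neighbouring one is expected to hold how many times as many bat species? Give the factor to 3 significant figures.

1.36

S₂/S₁ = (A₂/A₁)^z = 3.11^0.274
ln(S₂/S₁) = 0.274 × ln 3.11 = 0.274 × 1.1346 = 0.3109
S₂/S₁ = e^0.3109 ≈ 1.365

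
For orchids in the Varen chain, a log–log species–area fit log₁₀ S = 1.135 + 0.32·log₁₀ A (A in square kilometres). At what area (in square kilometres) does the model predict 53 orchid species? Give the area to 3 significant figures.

53 = 13.65 × A^0.32  ⇒  A^0.32 = 53/13.65 = 3.884
ln A = ln(3.884) / 0.32 = 1.3569 / 0.32 = 4.2402
A = e^4.2402 ≈ 69.42 square kilometres

69.4 square kilometres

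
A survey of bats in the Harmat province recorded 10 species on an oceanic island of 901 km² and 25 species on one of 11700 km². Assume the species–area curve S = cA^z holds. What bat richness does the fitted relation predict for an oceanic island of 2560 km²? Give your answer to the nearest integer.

z = ln(25/10) / ln(11700/901) = 0.9163 / 2.5638 = 0.3574
c = 10 / 901^0.3574 = 10 / 11.38 = 0.879
S₃ = 0.879 × 2560^0.3574 = 0.879 × 16.52 ≈ 14.52

15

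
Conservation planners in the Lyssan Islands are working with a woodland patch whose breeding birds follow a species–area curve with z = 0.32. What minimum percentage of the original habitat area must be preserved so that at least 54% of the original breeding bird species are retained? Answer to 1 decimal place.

Need (A_new/A_old)^0.32 = 0.54, so A_new/A_old = 0.54^(1/0.32) = 0.54^3.125
ln(A_new/A_old) = ln 0.54 / 0.32 = -0.6162 / 0.32 = -1.9256
A_new/A_old = e^-1.9256 ≈ 0.1458

14.6%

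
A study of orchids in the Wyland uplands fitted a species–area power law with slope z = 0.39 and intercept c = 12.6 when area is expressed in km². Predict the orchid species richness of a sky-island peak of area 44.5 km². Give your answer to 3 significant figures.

55.4

S = 12.6 × 44.5^0.39 = 12.6 × 4.394 ≈ 55.36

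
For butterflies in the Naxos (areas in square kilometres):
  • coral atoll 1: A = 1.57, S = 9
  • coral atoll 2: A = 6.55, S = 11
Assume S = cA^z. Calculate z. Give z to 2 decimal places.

0.14

Taking logs: ln S = ln c + z ln A, so z = (ln S₂ − ln S₁)/(ln A₂ − ln A₁).
z = ln(11/9) / ln(6.55/1.57) = ln(1.222) / ln(4.172) = 0.2007 / 1.4284 = 0.1405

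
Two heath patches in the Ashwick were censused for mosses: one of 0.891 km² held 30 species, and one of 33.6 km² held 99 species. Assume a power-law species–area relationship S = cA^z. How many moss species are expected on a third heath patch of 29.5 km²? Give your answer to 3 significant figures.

94.9

z = ln(99/30) / ln(33.6/0.891) = 1.1939 / 3.6299 = 0.3289
c = 30 / 0.891^0.3289 = 30 / 0.9628 = 31.16
S₃ = 31.16 × 29.5^0.3289 = 31.16 × 3.044 ≈ 94.85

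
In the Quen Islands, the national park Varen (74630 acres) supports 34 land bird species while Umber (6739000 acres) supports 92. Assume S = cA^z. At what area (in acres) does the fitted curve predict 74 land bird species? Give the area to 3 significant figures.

z = ln(92/34) / ln(6739000/74630) = 0.9954 / 4.5031 = 0.2211
c = 34 / 74630^0.2211 = 34 / 11.94 = 2.846
A = (74/2.846)^(1/0.2211) ⇒ ln A = ln(26)/0.2211 = 14.7385
A = e^14.7385 ≈ 2516760 acres

2520000 acres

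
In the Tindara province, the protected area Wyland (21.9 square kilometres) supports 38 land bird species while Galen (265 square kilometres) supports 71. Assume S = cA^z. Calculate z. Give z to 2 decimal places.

Taking logs: ln S = ln c + z ln A, so z = (ln S₂ − ln S₁)/(ln A₂ − ln A₁).
z = ln(71/38) / ln(265/21.9) = ln(1.868) / ln(12.1) = 0.6251 / 2.4932 = 0.2507

0.25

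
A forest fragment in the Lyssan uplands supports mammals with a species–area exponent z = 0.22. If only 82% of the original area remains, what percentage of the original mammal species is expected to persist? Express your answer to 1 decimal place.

S_new/S_old = (A_new/A_old)^z = 0.82^0.22
= exp(0.22 × ln 0.82) = exp(0.22 × -0.1985) = exp(-0.0437) ≈ 0.9573

95.7%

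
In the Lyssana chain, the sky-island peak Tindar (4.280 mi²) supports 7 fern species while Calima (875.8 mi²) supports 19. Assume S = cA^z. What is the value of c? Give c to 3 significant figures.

5.33

z = ln(S₂/S₁) / ln(A₂/A₁) = ln(19/7) / ln(875.8/4.28) = 0.9985 / 5.3212 = 0.1877
c = S₁ / A₁^z = 7 / 4.28^0.1877 = 7 / 1.314 = 5.329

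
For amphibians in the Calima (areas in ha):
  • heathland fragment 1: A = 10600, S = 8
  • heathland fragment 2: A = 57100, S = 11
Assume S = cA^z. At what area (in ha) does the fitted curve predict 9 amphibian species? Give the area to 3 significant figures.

19800 ha

z = ln(11/8) / ln(57100/10600) = 0.3185 / 1.6840 = 0.1891
c = 8 / 10600^0.1891 = 8 / 5.771 = 1.386
A = (9/1.386)^(1/0.1891) ⇒ ln A = ln(6.492)/0.1891 = 9.8914
A = e^9.8914 ≈ 19760 ha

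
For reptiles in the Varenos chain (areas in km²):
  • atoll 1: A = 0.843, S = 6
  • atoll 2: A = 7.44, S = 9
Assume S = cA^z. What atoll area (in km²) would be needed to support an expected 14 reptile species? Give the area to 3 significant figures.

z = ln(9/6) / ln(7.44/0.843) = 0.4055 / 2.1777 = 0.1862
c = 6 / 0.843^0.1862 = 6 / 0.9687 = 6.194
A = (14/6.194)^(1/0.1862) ⇒ ln A = ln(2.26)/0.1862 = 4.3799
A = e^4.3799 ≈ 79.83 km²

79.8 km²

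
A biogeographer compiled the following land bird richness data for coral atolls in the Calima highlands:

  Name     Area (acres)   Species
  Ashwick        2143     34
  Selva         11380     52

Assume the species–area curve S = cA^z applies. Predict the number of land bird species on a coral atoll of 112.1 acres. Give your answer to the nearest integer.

16

z = ln(52/34) / ln(11380/2143) = 0.4249 / 1.6697 = 0.2545
c = 34 / 2143^0.2545 = 34 / 7.041 = 4.829
S₃ = 4.829 × 112.1^0.2545 = 4.829 × 3.323 ≈ 16.05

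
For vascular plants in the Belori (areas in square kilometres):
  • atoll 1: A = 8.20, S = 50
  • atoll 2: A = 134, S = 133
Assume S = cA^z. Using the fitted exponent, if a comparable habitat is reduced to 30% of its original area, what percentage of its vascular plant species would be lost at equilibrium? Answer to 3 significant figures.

34.4%

z = ln(133/50) / ln(134/8.2) = 0.9783 / 2.7937 = 0.3502
S_new/S_old = (A_new/A_old)^z = 0.3^0.3502 = exp(0.3502 × -1.2040) = 0.656
Fraction lost = 1 − 0.656 = 0.344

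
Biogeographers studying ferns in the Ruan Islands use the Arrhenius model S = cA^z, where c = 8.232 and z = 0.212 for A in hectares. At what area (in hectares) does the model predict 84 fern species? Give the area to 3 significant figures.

84 = 8.232 × A^0.212  ⇒  A^0.212 = 84/8.232 = 10.2
ln A = ln(10.2) / 0.212 = 2.3228 / 0.212 = 10.9565
A = e^10.9565 ≈ 57328 hectares

57300 hectares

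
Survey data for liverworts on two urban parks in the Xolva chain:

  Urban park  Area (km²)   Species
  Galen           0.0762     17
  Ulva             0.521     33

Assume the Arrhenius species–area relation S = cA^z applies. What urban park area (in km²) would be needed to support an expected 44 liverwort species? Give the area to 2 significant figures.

z = ln(33/17) / ln(0.521/0.0762) = 0.6633 / 1.9224 = 0.3450
c = 17 / 0.0762^0.3450 = 17 / 0.4114 = 41.33
A = (44/41.33)^(1/0.3450) ⇒ ln A = ln(1.065)/0.3450 = 0.1818
A = e^0.1818 ≈ 1.199 km²

1.2 km²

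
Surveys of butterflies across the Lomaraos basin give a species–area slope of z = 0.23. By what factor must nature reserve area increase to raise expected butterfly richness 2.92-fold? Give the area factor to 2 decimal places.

105.54

(A₂/A₁)^0.23 = 2.92, so A₂/A₁ = 2.92^(1/0.23) = 2.92^4.348
ln(A₂/A₁) = ln 2.92 / 0.23 = 1.0716 / 0.23 = 4.6591
A₂/A₁ = e^4.6591 ≈ 105.5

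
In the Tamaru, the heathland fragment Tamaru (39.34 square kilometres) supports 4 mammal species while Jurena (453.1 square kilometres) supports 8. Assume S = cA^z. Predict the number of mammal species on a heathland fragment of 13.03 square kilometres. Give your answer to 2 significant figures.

2.9

z = ln(8/4) / ln(453.1/39.34) = 0.6931 / 2.4439 = 0.2836
c = 4 / 39.34^0.2836 = 4 / 2.834 = 1.412
S₃ = 1.412 × 13.03^0.2836 = 1.412 × 2.071 ≈ 2.924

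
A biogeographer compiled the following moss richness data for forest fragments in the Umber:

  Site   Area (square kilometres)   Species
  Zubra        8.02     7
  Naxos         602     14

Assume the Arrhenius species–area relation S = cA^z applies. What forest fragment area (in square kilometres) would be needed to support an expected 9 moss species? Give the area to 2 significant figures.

z = ln(14/7) / ln(602/8.02) = 0.6931 / 4.3183 = 0.1605
c = 7 / 8.02^0.1605 = 7 / 1.397 = 5.011
A = (9/5.011)^(1/0.1605) ⇒ ln A = ln(1.796)/0.1605 = 3.6476
A = e^3.6476 ≈ 38.38 square kilometres

38 square kilometres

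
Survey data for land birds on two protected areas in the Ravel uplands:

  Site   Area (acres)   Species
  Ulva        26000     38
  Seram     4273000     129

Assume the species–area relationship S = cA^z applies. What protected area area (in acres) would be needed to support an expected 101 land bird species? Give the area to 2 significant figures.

1500000 acres

z = ln(129/38) / ln(4273000/26000) = 1.2222 / 5.1020 = 0.2396
c = 38 / 26000^0.2396 = 38 / 11.42 = 3.328
A = (101/3.328)^(1/0.2396) ⇒ ln A = ln(30.35)/0.2396 = 14.2464
A = e^14.2464 ≈ 1538629 acres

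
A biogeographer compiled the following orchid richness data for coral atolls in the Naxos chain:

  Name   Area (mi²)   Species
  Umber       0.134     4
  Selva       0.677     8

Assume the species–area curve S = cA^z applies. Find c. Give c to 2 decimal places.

z = ln(S₂/S₁) / ln(A₂/A₁) = ln(8/4) / ln(0.677/0.134) = 0.6931 / 1.6198 = 0.4279
c = S₁ / A₁^z = 4 / 0.134^0.4279 = 4 / 0.4231 = 9.453

9.45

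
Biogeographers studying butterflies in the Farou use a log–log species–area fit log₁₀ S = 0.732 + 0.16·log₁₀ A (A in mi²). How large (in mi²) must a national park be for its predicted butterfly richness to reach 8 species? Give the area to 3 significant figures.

8 = 5.395 × A^0.16  ⇒  A^0.16 = 8/5.395 = 1.483
ln A = ln(1.483) / 0.16 = 0.3939 / 0.16 = 2.4622
A = e^2.4622 ≈ 11.73 mi²

11.7 mi²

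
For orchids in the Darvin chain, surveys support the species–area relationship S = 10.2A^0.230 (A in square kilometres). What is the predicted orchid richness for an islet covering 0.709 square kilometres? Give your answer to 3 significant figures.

S = 10.2 × 0.709^0.23
ln S = ln 10.2 + 0.23 × ln 0.709 = 2.3224 + 0.23 × -0.3439 = 2.2433
S = e^2.2433 ≈ 9.424

9.42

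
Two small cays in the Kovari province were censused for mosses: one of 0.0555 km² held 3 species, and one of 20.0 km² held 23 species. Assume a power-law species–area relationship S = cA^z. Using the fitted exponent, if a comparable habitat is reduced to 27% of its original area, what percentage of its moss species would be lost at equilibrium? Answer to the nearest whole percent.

36%

z = ln(23/3) / ln(20/0.0555) = 2.0369 / 5.8871 = 0.3460
S_new/S_old = (A_new/A_old)^z = 0.27^0.3460 = exp(0.3460 × -1.3093) = 0.6357
Fraction lost = 1 − 0.6357 = 0.3643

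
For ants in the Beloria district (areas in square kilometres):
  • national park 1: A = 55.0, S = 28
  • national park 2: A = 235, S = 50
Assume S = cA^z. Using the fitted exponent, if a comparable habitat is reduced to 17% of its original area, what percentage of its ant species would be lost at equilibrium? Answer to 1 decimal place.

50.7%

z = ln(50/28) / ln(235/55) = 0.5798 / 1.4523 = 0.3993
S_new/S_old = (A_new/A_old)^z = 0.17^0.3993 = exp(0.3993 × -1.7720) = 0.4929
Fraction lost = 1 − 0.4929 = 0.5071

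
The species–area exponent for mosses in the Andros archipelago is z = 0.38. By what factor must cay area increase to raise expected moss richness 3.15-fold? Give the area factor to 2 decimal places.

20.48

(A₂/A₁)^0.38 = 3.15, so A₂/A₁ = 3.15^(1/0.38) = 3.15^2.632
ln(A₂/A₁) = ln 3.15 / 0.38 = 1.1474 / 0.38 = 3.0195
A₂/A₁ = e^3.0195 ≈ 20.48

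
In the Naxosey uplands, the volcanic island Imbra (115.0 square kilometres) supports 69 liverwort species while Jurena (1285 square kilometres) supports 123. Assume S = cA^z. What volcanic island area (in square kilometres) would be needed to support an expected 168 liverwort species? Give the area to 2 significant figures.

z = ln(123/69) / ln(1285/115) = 0.5781 / 2.4136 = 0.2395
c = 69 / 115^0.2395 = 69 / 3.116 = 22.15
A = (168/22.15)^(1/0.2395) ⇒ ln A = ln(7.586)/0.2395 = 8.4603
A = e^8.4603 ≈ 4723 square kilometres

4700 square kilometres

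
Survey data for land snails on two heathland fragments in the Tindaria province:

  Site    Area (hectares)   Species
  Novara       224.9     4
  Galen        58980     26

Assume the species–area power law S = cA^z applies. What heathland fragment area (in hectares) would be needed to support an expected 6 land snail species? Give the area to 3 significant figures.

z = ln(26/4) / ln(58980/224.9) = 1.8718 / 5.5693 = 0.3361
c = 4 / 224.9^0.3361 = 4 / 6.173 = 0.648
A = (6/0.648)^(1/0.3361) ⇒ ln A = ln(9.259)/0.3361 = 6.6221
A = e^6.6221 ≈ 751.5 hectares

751 hectares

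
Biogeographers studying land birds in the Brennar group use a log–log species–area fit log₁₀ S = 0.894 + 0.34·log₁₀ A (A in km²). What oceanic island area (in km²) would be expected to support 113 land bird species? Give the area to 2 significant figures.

113 = 7.834 × A^0.34  ⇒  A^0.34 = 113/7.834 = 14.42
ln A = ln(14.42) / 0.34 = 2.6689 / 0.34 = 7.8496
A = e^7.8496 ≈ 2565 km²

2600 km²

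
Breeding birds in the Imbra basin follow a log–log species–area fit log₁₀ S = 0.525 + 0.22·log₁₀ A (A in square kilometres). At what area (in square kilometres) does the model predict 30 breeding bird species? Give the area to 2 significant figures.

21000 square kilometres

30 = 3.35 × A^0.22  ⇒  A^0.22 = 30/3.35 = 8.956
ln A = ln(8.956) / 0.22 = 2.1923 / 0.22 = 9.9652
A = e^9.9652 ≈ 21273 square kilometres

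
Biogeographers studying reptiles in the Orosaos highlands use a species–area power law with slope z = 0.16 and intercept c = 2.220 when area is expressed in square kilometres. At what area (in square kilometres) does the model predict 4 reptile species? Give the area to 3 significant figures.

4 = 2.22 × A^0.16  ⇒  A^0.16 = 4/2.22 = 1.802
ln A = ln(1.802) / 0.16 = 0.5888 / 0.16 = 3.6799
A = e^3.6799 ≈ 39.64 square kilometres

39.6 square kilometres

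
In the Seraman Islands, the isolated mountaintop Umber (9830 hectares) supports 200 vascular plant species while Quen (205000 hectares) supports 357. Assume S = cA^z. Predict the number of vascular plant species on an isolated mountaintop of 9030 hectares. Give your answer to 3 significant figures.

z = ln(357/200) / ln(205000/9830) = 0.5794 / 3.0376 = 0.1908
c = 200 / 9830^0.1908 = 200 / 5.775 = 34.63
S₃ = 34.63 × 9030^0.1908 = 34.63 × 5.683 ≈ 196.8

197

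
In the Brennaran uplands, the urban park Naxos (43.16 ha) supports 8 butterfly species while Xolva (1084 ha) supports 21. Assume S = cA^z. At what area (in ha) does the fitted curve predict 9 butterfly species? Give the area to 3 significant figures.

64.0 ha

z = ln(21/8) / ln(1084/43.16) = 0.9651 / 3.2235 = 0.2994
c = 8 / 43.16^0.2994 = 8 / 3.087 = 2.592
A = (9/2.592)^(1/0.2994) ⇒ ln A = ln(3.473)/0.2994 = 4.1583
A = e^4.1583 ≈ 63.96 ha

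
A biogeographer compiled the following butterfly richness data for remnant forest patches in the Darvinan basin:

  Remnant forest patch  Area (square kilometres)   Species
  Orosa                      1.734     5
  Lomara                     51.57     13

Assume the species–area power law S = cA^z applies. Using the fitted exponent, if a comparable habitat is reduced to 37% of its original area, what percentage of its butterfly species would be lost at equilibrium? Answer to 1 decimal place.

24.4%

z = ln(13/5) / ln(51.57/1.734) = 0.9555 / 3.3925 = 0.2817
S_new/S_old = (A_new/A_old)^z = 0.37^0.2817 = exp(0.2817 × -0.9943) = 0.7558
Fraction lost = 1 − 0.7558 = 0.2442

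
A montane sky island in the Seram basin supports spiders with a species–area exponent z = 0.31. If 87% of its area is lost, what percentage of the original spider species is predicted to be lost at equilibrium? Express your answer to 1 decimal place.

46.9%

S_new/S_old = (A_new/A_old)^z = 0.13^0.31
= exp(0.31 × ln 0.13) = exp(0.31 × -2.0402) = exp(-0.6325) ≈ 0.5313
Fraction lost = 1 − 0.5313 = 0.4687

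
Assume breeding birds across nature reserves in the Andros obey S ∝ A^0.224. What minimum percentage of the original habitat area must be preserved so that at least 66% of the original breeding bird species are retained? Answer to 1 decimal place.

15.6%

Need (A_new/A_old)^0.224 = 0.66, so A_new/A_old = 0.66^(1/0.224) = 0.66^4.464
ln(A_new/A_old) = ln 0.66 / 0.224 = -0.4155 / 0.224 = -1.8550
A_new/A_old = e^-1.8550 ≈ 0.1565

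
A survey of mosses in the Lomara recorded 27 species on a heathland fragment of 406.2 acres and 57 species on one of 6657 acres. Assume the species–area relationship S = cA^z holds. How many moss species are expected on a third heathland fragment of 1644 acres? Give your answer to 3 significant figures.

z = ln(57/27) / ln(6657/406.2) = 0.7472 / 2.7966 = 0.2672
c = 27 / 406.2^0.2672 = 27 / 4.978 = 5.424
S₃ = 5.424 × 1644^0.2672 = 5.424 × 7.232 ≈ 39.23

39.2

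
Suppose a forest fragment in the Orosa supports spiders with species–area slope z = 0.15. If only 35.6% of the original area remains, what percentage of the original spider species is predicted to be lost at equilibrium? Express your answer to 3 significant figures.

S_new/S_old = (A_new/A_old)^z = 0.356^0.15
= exp(0.15 × ln 0.356) = exp(0.15 × -1.0328) = exp(-0.1549) ≈ 0.8565
Fraction lost = 1 − 0.8565 = 0.1435

14.4%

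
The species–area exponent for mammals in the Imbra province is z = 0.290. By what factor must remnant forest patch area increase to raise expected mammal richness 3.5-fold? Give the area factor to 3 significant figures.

(A₂/A₁)^0.29 = 3.5, so A₂/A₁ = 3.5^(1/0.29) = 3.5^3.448
ln(A₂/A₁) = ln 3.5 / 0.29 = 1.2528 / 0.29 = 4.3199
A₂/A₁ = e^4.3199 ≈ 75.18

75.2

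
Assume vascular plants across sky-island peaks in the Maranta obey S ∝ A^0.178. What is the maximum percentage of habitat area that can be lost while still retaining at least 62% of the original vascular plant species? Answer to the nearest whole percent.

93%

Need (A_new/A_old)^0.178 = 0.62, so A_new/A_old = 0.62^(1/0.178) = 0.62^5.618
ln(A_new/A_old) = ln 0.62 / 0.178 = -0.4780 / 0.178 = -2.6856
A_new/A_old = e^-2.6856 ≈ 0.06818
Fraction that can be lost = 1 − 0.06818 = 0.9318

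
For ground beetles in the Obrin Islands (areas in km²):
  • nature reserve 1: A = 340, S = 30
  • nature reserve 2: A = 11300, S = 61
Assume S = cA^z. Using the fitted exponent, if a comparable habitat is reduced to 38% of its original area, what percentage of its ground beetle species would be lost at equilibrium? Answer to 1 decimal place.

17.8%

z = ln(61/30) / ln(11300/340) = 0.7097 / 3.5036 = 0.2026
S_new/S_old = (A_new/A_old)^z = 0.38^0.2026 = exp(0.2026 × -0.9676) = 0.822
Fraction lost = 1 − 0.822 = 0.178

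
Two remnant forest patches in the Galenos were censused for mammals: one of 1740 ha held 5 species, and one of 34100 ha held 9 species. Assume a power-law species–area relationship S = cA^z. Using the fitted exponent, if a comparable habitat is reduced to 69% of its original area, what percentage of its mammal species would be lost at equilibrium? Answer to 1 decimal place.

z = ln(9/5) / ln(34100/1740) = 0.5878 / 2.9754 = 0.1975
S_new/S_old = (A_new/A_old)^z = 0.69^0.1975 = exp(0.1975 × -0.3711) = 0.9293
Fraction lost = 1 − 0.9293 = 0.07068

7.1%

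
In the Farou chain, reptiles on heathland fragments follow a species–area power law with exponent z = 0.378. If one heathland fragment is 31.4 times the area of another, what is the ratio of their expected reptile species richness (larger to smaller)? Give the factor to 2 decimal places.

3.68

S₂/S₁ = (A₂/A₁)^z = 31.4^0.378
ln(S₂/S₁) = 0.378 × ln 31.4 = 0.378 × 3.4468 = 1.3029
S₂/S₁ = e^1.3029 ≈ 3.68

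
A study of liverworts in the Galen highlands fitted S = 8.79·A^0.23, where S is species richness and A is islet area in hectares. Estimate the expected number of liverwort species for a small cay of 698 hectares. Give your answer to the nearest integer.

S = 8.79 × 698^0.23
ln S = ln 8.79 + 0.23 × ln 698 = 2.1736 + 0.23 × 6.5482 = 3.6797
S = e^3.6797 ≈ 39.63

40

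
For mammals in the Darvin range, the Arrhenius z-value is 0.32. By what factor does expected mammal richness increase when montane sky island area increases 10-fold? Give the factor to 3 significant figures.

S₂/S₁ = (A₂/A₁)^z = 10^0.32
ln(S₂/S₁) = 0.32 × ln 10 = 0.32 × 2.3026 = 0.7368
S₂/S₁ = e^0.7368 ≈ 2.089

2.09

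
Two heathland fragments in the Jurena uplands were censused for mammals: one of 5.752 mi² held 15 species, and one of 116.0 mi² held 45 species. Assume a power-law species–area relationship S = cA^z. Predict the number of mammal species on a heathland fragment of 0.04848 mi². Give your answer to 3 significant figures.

2.62

z = ln(45/15) / ln(116/5.752) = 1.0986 / 3.0040 = 0.3657
c = 15 / 5.752^0.3657 = 15 / 1.896 = 7.911
S₃ = 7.911 × 0.04848^0.3657 = 7.911 × 0.3306 ≈ 2.615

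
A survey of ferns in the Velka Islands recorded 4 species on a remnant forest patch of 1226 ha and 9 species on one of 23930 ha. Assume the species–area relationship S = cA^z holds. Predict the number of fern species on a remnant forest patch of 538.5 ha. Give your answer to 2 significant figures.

3.2

z = ln(9/4) / ln(23930/1226) = 0.8109 / 2.9714 = 0.2729
c = 4 / 1226^0.2729 = 4 / 6.965 = 0.5743
S₃ = 0.5743 × 538.5^0.2729 = 0.5743 × 5.564 ≈ 3.196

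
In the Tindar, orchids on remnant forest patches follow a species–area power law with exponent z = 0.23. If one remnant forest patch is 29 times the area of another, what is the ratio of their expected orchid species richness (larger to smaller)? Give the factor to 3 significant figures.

2.17

S₂/S₁ = (A₂/A₁)^z = 29^0.23
ln(S₂/S₁) = 0.23 × ln 29 = 0.23 × 3.3673 = 0.7745
S₂/S₁ = e^0.7745 ≈ 2.169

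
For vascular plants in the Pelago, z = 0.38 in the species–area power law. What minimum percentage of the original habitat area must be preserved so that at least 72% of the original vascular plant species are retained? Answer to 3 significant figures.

Need (A_new/A_old)^0.38 = 0.72, so A_new/A_old = 0.72^(1/0.38) = 0.72^2.632
ln(A_new/A_old) = ln 0.72 / 0.38 = -0.3285 / 0.38 = -0.8645
A_new/A_old = e^-0.8645 ≈ 0.4213

42.1%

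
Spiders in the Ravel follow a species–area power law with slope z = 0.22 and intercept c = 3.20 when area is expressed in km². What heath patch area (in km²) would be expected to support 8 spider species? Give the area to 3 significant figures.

64.4 km²

8 = 3.2 × A^0.22  ⇒  A^0.22 = 8/3.2 = 2.5
ln A = ln(2.5) / 0.22 = 0.9163 / 0.22 = 4.1650
A = e^4.1650 ≈ 64.39 km²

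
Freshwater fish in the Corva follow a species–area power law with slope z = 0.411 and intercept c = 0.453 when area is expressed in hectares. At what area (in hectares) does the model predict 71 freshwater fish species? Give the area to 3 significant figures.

219000 hectares

71 = 0.453 × A^0.411  ⇒  A^0.411 = 71/0.453 = 156.7
ln A = ln(156.7) / 0.411 = 5.0545 / 0.411 = 12.2982
A = e^12.2982 ≈ 219292 hectares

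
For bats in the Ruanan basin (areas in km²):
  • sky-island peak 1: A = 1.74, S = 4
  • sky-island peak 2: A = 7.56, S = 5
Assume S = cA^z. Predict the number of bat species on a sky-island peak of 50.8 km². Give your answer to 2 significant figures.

6.7

z = ln(5/4) / ln(7.56/1.74) = 0.2231 / 1.4690 = 0.1519
c = 4 / 1.74^0.1519 = 4 / 1.088 = 3.677
S₃ = 3.677 × 50.8^0.1519 = 3.677 × 1.816 ≈ 6.678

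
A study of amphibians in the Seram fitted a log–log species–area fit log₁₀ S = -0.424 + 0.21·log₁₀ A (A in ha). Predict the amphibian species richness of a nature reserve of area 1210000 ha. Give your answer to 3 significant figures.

7.13

S = 0.3767 × 1210000^0.21
ln S = ln 0.3767 + 0.21 × ln 1210000 = -0.9763 + 0.21 × 14.0061 = 1.9650
S = e^1.9650 ≈ 7.135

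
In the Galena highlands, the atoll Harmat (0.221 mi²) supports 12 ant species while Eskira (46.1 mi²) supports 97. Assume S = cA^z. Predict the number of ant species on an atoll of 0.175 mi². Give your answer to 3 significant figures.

z = ln(97/12) / ln(46.1/0.221) = 2.0898 / 5.3404 = 0.3913
c = 12 / 0.221^0.3913 = 12 / 0.5539 = 21.66
S₃ = 21.66 × 0.175^0.3913 = 21.66 × 0.5056 ≈ 10.95

11.0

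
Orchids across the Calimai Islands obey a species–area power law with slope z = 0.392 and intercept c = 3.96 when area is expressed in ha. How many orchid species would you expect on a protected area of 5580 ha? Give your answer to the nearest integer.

117

S = 3.96 × 5580^0.392 = 3.96 × 29.42 ≈ 116.5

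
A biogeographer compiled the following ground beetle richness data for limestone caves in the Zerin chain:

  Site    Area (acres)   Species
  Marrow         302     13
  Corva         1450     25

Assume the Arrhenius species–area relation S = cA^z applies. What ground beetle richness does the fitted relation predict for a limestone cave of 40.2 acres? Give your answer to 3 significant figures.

5.61

z = ln(25/13) / ln(1450/302) = 0.6539 / 1.5689 = 0.4168
c = 13 / 302^0.4168 = 13 / 10.81 = 1.203
S₃ = 1.203 × 40.2^0.4168 = 1.203 × 4.663 ≈ 5.609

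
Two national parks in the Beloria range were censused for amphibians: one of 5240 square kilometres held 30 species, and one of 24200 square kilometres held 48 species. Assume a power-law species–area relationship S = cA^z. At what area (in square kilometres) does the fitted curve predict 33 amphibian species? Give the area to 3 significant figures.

z = ln(48/30) / ln(24200/5240) = 0.4700 / 1.5300 = 0.3072
c = 30 / 5240^0.3072 = 30 / 13.88 = 2.161
A = (33/2.161)^(1/0.3072) ⇒ ln A = ln(15.27)/0.3072 = 8.8743
A = e^8.8743 ≈ 7146 square kilometres

7150 square kilometres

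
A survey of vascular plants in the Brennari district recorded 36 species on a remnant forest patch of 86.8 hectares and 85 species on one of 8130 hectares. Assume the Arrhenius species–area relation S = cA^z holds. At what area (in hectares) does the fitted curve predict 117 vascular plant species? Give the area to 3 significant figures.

z = ln(85/36) / ln(8130/86.8) = 0.8591 / 4.5397 = 0.1892
c = 36 / 86.8^0.1892 = 36 / 2.327 = 15.47
A = (117/15.47)^(1/0.1892) ⇒ ln A = ln(7.564)/0.1892 = 10.6917
A = e^10.6917 ≈ 43989 hectares

44000 hectares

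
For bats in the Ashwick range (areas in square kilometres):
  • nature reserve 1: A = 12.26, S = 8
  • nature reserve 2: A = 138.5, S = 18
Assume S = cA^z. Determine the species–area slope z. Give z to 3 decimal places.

0.334

Taking logs: ln S = ln c + z ln A, so z = (ln S₂ − ln S₁)/(ln A₂ − ln A₁).
z = ln(18/8) / ln(138.5/12.26) = ln(2.25) / ln(11.3) = 0.8109 / 2.4245 = 0.3345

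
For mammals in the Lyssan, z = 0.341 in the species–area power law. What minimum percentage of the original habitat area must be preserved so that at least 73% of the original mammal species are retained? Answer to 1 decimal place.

39.7%

Need (A_new/A_old)^0.341 = 0.73, so A_new/A_old = 0.73^(1/0.341) = 0.73^2.933
ln(A_new/A_old) = ln 0.73 / 0.341 = -0.3147 / 0.341 = -0.9229
A_new/A_old = e^-0.9229 ≈ 0.3974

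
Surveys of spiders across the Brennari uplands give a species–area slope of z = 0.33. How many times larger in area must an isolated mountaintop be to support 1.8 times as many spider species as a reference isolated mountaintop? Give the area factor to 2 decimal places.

5.94

(A₂/A₁)^0.33 = 1.8, so A₂/A₁ = 1.8^(1/0.33) = 1.8^3.03
ln(A₂/A₁) = ln 1.8 / 0.33 = 0.5878 / 0.33 = 1.7812
A₂/A₁ = e^1.7812 ≈ 5.937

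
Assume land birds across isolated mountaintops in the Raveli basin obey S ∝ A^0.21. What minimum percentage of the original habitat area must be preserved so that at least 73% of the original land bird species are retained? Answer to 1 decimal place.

Need (A_new/A_old)^0.21 = 0.73, so A_new/A_old = 0.73^(1/0.21) = 0.73^4.762
ln(A_new/A_old) = ln 0.73 / 0.21 = -0.3147 / 0.21 = -1.4986
A_new/A_old = e^-1.4986 ≈ 0.2234

22.3%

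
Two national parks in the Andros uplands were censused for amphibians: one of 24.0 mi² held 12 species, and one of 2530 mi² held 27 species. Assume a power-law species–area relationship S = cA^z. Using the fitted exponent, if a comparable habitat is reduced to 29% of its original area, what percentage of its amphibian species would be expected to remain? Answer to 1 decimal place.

80.6%

z = ln(27/12) / ln(2530/24) = 0.8109 / 4.6579 = 0.1741
S_new/S_old = (A_new/A_old)^z = 0.29^0.1741 = exp(0.1741 × -1.2379) = 0.8061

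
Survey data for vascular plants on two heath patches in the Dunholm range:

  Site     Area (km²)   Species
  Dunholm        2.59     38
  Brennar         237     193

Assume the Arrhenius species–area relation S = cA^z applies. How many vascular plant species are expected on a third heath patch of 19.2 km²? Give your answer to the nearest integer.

78

z = ln(193/38) / ln(237/2.59) = 1.6251 / 4.5164 = 0.3598
c = 38 / 2.59^0.3598 = 38 / 1.408 = 26.98
S₃ = 26.98 × 19.2^0.3598 = 26.98 × 2.896 ≈ 78.13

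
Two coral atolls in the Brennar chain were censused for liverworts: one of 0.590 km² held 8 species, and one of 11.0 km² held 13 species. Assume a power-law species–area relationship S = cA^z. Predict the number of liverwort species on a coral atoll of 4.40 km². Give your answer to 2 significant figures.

11

z = ln(13/8) / ln(11/0.59) = 0.4855 / 2.9255 = 0.1660
c = 8 / 0.59^0.1660 = 8 / 0.9162 = 8.732
S₃ = 8.732 × 4.4^0.1660 = 8.732 × 1.279 ≈ 11.17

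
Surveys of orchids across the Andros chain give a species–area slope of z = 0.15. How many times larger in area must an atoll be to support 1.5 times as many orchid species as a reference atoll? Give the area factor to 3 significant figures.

(A₂/A₁)^0.15 = 1.5, so A₂/A₁ = 1.5^(1/0.15) = 1.5^6.667
ln(A₂/A₁) = ln 1.5 / 0.15 = 0.4055 / 0.15 = 2.7031
A₂/A₁ = e^2.7031 ≈ 14.93

14.9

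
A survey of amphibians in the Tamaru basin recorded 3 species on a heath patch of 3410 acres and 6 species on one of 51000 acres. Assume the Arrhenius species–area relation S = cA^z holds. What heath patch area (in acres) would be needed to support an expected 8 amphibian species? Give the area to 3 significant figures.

157000 acres

z = ln(6/3) / ln(51000/3410) = 0.6931 / 2.7051 = 0.2562
c = 3 / 3410^0.2562 = 3 / 8.039 = 0.3732
A = (8/0.3732)^(1/0.2562) ⇒ ln A = ln(21.44)/0.2562 = 11.9623
A = e^11.9623 ≈ 156734 acres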